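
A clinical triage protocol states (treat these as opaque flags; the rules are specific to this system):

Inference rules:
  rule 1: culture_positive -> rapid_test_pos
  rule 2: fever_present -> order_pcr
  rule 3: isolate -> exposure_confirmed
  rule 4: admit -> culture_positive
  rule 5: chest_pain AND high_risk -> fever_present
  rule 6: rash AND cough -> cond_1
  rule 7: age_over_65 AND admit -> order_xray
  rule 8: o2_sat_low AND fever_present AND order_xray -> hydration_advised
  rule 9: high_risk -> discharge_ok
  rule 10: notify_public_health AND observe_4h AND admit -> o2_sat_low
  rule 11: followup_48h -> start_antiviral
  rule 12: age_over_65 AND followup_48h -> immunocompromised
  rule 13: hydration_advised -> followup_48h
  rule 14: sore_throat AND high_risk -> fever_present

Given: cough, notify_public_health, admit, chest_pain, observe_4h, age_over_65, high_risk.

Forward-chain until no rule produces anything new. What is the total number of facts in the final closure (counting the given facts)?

18

Round 1: rule 4 [admit -> culture_positive]; rule 5 [chest_pain AND high_risk -> fever_present]; rule 7 [age_over_65 AND admit -> order_xray]; rule 9 [high_risk -> discharge_ok]; rule 10 [notify_public_health AND observe_4h AND admit -> o2_sat_low]. Adds culture_positive, fever_present, order_xray, discharge_ok, o2_sat_low.
Round 2: rule 1 [culture_positive -> rapid_test_pos]; rule 2 [fever_present -> order_pcr]; rule 8 [o2_sat_low AND fever_present AND order_xray -> hydration_advised]. Adds rapid_test_pos, order_pcr, hydration_advised.
Round 3: rule 13 [hydration_advised -> followup_48h]. Adds followup_48h.
Round 4: rule 11 [followup_48h -> start_antiviral]; rule 12 [age_over_65 AND followup_48h -> immunocompromised]. Adds start_antiviral, immunocompromised.
Closure: {admit, age_over_65, chest_pain, cough, culture_positive, discharge_ok, fever_present, followup_48h, high_risk, hydration_advised, immunocompromised, notify_public_health, o2_sat_low, observe_4h, order_pcr, order_xray, rapid_test_pos, start_antiviral} — 18 facts.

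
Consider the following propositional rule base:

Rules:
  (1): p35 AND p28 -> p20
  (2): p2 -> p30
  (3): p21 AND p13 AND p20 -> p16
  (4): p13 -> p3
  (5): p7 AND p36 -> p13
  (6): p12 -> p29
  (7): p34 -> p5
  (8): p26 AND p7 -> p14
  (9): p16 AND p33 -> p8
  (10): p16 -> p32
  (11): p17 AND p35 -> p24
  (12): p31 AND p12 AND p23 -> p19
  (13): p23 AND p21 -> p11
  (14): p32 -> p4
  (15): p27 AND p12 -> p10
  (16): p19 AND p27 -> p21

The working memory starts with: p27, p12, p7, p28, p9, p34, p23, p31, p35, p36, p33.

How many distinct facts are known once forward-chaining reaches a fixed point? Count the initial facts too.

24

[1] (1) [p35 AND p28 -> p20]; (5) [p7 AND p36 -> p13]; (6) [p12 -> p29]; (7) [p34 -> p5]; (12) [p31 AND p12 AND p23 -> p19]; (15) [p27 AND p12 -> p10]. ⇒ new: p20, p13, p29, p5, p19, p10.
[2] (4) [p13 -> p3]; (16) [p19 AND p27 -> p21]. ⇒ new: p3, p21.
[3] (3) [p21 AND p13 AND p20 -> p16]; (13) [p23 AND p21 -> p11]. ⇒ new: p16, p11.
[4] (9) [p16 AND p33 -> p8]; (10) [p16 -> p32]. ⇒ new: p8, p32.
[5] (14) [p32 -> p4]. ⇒ new: p4.
Closure: {p10, p11, p12, p13, p16, p19, p20, p21, p23, p27, p28, p29, p3, p31, p32, p33, p34, p35, p36, p4, p5, p7, p8, p9} — 24 facts.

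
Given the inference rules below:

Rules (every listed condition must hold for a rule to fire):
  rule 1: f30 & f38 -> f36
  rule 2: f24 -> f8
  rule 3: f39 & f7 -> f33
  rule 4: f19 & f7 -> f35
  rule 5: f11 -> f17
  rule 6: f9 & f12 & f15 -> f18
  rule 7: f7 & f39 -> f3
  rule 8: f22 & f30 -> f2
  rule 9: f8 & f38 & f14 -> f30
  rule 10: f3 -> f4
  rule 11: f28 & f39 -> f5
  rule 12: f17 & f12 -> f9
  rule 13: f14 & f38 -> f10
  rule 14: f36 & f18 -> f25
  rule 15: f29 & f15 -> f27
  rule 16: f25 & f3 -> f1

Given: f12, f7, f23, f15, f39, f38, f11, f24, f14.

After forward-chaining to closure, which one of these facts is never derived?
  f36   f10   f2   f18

Round 1 — rule 2, rule 3, rule 5, rule 7, rule 13, derive f8, f33, f17, f3, f10.
Round 2 — rule 9, rule 10, rule 12, derive f30, f4, f9.
Round 3 — rule 1, rule 6, derive f36, f18.
Round 4 — rule 14, derive f25.
Round 5 — rule 16, derive f1.
Derived: f10 (round 1), f36 (round 3), f18 (round 3). f2 never appears in any round.

f2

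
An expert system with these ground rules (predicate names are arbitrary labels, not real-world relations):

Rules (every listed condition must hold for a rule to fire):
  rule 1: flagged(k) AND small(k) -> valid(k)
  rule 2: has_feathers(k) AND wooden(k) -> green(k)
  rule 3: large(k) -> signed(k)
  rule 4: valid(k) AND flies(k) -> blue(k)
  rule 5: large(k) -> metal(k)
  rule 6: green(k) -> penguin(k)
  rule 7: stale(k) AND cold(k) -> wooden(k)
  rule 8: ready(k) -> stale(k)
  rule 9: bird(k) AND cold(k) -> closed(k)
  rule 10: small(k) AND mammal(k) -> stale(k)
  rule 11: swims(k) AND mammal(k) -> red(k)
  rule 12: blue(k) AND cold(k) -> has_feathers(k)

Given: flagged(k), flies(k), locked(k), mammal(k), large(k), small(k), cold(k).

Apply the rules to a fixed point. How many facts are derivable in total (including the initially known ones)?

16

Round 1: rule 1 [flagged(k) AND small(k) -> valid(k)]; rule 3 [large(k) -> signed(k)]; rule 5 [large(k) -> metal(k)]; rule 10 [small(k) AND mammal(k) -> stale(k)]. Adds valid(k), signed(k), metal(k), stale(k).
Round 2: rule 4 [valid(k) AND flies(k) -> blue(k)]; rule 7 [stale(k) AND cold(k) -> wooden(k)]. Adds blue(k), wooden(k).
Round 3: rule 12 [blue(k) AND cold(k) -> has_feathers(k)]. Adds has_feathers(k).
Round 4: rule 2 [has_feathers(k) AND wooden(k) -> green(k)]. Adds green(k).
Round 5: rule 6 [green(k) -> penguin(k)]. Adds penguin(k).
Closure: {blue(k), cold(k), flagged(k), flies(k), green(k), has_feathers(k), large(k), locked(k), mammal(k), metal(k), penguin(k), signed(k), small(k), stale(k), valid(k), wooden(k)} — 16 facts.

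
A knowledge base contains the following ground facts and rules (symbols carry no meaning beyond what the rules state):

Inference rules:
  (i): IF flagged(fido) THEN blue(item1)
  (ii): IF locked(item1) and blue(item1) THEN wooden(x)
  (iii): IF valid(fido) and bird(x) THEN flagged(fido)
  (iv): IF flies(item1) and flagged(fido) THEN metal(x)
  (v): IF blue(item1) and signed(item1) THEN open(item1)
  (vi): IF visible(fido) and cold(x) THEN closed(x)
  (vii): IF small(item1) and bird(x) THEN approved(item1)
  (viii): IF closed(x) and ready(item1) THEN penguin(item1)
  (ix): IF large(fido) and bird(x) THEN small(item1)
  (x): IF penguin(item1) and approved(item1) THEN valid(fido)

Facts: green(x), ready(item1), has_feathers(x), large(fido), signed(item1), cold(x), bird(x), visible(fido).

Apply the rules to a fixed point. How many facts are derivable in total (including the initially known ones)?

16

Round 1 — (vi), (ix), derive closed(x), small(item1).
Round 2 — (vii), (viii), derive approved(item1), penguin(item1).
Round 3 — (x), derive valid(fido).
Round 4 — (iii), derive flagged(fido).
Round 5 — (i), derive blue(item1).
Round 6 — (v), derive open(item1).
Closure: {approved(item1), bird(x), blue(item1), closed(x), cold(x), flagged(fido), green(x), has_feathers(x), large(fido), open(item1), penguin(item1), ready(item1), signed(item1), small(item1), valid(fido), visible(fido)} — 16 facts.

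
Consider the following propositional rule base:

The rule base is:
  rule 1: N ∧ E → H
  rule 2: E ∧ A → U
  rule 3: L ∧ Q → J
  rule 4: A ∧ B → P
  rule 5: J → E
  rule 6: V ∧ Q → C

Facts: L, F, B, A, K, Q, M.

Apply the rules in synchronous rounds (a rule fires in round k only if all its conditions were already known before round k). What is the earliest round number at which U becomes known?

[1] rule 3 [L ∧ Q → J]; rule 4 [A ∧ B → P]. ⇒ new: J, P.
[2] rule 5 [J → E]. ⇒ new: E.
[3] rule 2 [E ∧ A → U]. ⇒ new: U.
U first appears in round 3.

3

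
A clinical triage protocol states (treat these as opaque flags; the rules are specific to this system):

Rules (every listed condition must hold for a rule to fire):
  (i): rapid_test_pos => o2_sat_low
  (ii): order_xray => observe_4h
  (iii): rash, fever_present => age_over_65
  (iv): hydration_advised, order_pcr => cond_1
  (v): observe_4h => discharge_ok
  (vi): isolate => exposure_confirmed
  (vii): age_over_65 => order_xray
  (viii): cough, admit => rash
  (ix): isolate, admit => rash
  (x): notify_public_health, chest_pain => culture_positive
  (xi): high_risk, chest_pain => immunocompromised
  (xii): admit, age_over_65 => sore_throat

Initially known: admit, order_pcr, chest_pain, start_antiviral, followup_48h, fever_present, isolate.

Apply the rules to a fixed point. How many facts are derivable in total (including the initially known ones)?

Round 1: (vi) [isolate => exposure_confirmed]; (ix) [isolate, admit => rash]. Adds exposure_confirmed, rash.
Round 2: (iii) [rash, fever_present => age_over_65]. Adds age_over_65.
Round 3: (vii) [age_over_65 => order_xray]; (xii) [admit, age_over_65 => sore_throat]. Adds order_xray, sore_throat.
Round 4: (ii) [order_xray => observe_4h]. Adds observe_4h.
Round 5: (v) [observe_4h => discharge_ok]. Adds discharge_ok.
Closure: {admit, age_over_65, chest_pain, discharge_ok, exposure_confirmed, fever_present, followup_48h, isolate, observe_4h, order_pcr, order_xray, rash, sore_throat, start_antiviral} — 14 facts.

14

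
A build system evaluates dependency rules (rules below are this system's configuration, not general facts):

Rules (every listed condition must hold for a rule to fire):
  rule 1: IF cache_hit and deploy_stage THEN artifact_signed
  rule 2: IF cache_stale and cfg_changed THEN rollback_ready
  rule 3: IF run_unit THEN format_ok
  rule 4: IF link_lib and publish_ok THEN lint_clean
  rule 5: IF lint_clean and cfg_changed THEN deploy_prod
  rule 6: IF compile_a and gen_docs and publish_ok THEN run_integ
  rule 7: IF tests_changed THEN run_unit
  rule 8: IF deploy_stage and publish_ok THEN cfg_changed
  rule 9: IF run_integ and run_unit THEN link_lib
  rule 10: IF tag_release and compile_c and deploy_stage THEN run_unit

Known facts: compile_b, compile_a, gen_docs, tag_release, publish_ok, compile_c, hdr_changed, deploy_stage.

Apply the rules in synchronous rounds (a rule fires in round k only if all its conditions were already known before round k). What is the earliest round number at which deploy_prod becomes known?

4

Round 1 fires rule 6, rule 8, rule 10, giving run_integ, cfg_changed, run_unit.
Round 2 fires rule 3, rule 9, giving format_ok, link_lib.
Round 3 fires rule 4, giving lint_clean.
Round 4 fires rule 5, giving deploy_prod.
deploy_prod first appears in round 4.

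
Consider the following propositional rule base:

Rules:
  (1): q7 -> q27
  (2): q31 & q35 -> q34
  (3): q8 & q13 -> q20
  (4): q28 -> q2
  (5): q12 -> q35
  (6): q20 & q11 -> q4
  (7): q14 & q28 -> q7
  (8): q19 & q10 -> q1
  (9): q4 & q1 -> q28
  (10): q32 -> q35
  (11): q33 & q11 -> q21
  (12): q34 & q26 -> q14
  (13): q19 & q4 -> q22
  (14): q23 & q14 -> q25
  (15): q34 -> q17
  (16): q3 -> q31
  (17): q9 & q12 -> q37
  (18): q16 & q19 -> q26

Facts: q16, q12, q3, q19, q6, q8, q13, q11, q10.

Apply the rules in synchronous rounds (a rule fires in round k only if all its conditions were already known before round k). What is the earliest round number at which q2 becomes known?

4

Round 1: (3) [q8 & q13 -> q20]; (5) [q12 -> q35]; (8) [q19 & q10 -> q1]; (16) [q3 -> q31]; (18) [q16 & q19 -> q26]. Adds q20, q35, q1, q31, q26.
Round 2: (2) [q31 & q35 -> q34]; (6) [q20 & q11 -> q4]. Adds q34, q4.
Round 3: (9) [q4 & q1 -> q28]; (12) [q34 & q26 -> q14]; (13) [q19 & q4 -> q22]; (15) [q34 -> q17]. Adds q28, q14, q22, q17.
Round 4: (4) [q28 -> q2]; (7) [q14 & q28 -> q7]. Adds q2, q7.
q2 first appears in round 4.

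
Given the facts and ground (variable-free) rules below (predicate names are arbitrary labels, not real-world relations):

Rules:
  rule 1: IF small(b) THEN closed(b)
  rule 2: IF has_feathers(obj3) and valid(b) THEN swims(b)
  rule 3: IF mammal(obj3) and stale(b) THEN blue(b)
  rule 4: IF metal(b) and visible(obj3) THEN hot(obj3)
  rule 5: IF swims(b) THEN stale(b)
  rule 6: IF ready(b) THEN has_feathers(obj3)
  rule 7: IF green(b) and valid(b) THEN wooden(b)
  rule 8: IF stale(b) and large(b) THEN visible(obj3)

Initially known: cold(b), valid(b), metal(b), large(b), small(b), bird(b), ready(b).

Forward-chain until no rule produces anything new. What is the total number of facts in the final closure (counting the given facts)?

13

Round 1: rule 1 [IF small(b) THEN closed(b)]; rule 6 [IF ready(b) THEN has_feathers(obj3)]. New: closed(b), has_feathers(obj3).
Round 2: rule 2 [IF has_feathers(obj3) and valid(b) THEN swims(b)]. New: swims(b).
Round 3: rule 5 [IF swims(b) THEN stale(b)]. New: stale(b).
Round 4: rule 8 [IF stale(b) and large(b) THEN visible(obj3)]. New: visible(obj3).
Round 5: rule 4 [IF metal(b) and visible(obj3) THEN hot(obj3)]. New: hot(obj3).
Closure: {bird(b), closed(b), cold(b), has_feathers(obj3), hot(obj3), large(b), metal(b), ready(b), small(b), stale(b), swims(b), valid(b), visible(obj3)} — 13 facts.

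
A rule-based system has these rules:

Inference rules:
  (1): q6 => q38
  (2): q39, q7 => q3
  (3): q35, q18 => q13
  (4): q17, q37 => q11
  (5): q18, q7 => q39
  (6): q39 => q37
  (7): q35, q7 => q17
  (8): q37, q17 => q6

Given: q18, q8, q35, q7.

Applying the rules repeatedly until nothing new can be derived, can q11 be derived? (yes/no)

yes

[1] (3) [q35, q18 => q13]; (5) [q18, q7 => q39]; (7) [q35, q7 => q17]. ⇒ new: q13, q39, q17.
[2] (2) [q39, q7 => q3]; (6) [q39 => q37]. ⇒ new: q3, q37.
[3] (4) [q17, q37 => q11]; (8) [q37, q17 => q6]. ⇒ new: q11, q6.
[4] (1) [q6 => q38]. ⇒ new: q38.
q11 appears in round 3, so it is derivable.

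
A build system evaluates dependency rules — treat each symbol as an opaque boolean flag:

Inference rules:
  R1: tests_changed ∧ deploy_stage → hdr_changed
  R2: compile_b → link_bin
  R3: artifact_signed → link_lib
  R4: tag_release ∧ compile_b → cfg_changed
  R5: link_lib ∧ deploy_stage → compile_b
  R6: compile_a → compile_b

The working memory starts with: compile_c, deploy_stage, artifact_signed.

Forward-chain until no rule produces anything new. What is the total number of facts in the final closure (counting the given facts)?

6

Round 1 — R3, derive link_lib.
Round 2 — R5, derive compile_b.
Round 3 — R2, derive link_bin.
Closure: {artifact_signed, compile_b, compile_c, deploy_stage, link_bin, link_lib} — 6 facts.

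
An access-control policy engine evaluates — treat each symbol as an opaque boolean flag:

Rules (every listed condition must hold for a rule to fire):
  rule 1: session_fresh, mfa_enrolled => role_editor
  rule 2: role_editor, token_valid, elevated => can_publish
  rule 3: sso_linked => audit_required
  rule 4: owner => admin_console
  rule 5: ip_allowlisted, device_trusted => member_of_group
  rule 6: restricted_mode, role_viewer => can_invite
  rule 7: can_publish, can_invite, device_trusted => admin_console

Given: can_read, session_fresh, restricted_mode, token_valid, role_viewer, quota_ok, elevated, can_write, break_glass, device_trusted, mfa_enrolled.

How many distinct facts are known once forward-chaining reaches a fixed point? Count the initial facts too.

[1] rule 1 [session_fresh, mfa_enrolled => role_editor]; rule 6 [restricted_mode, role_viewer => can_invite]. ⇒ new: role_editor, can_invite.
[2] rule 2 [role_editor, token_valid, elevated => can_publish]. ⇒ new: can_publish.
[3] rule 7 [can_publish, can_invite, device_trusted => admin_console]. ⇒ new: admin_console.
Closure: {admin_console, break_glass, can_invite, can_publish, can_read, can_write, device_trusted, elevated, mfa_enrolled, quota_ok, restricted_mode, role_editor, role_viewer, session_fresh, token_valid} — 15 facts.

15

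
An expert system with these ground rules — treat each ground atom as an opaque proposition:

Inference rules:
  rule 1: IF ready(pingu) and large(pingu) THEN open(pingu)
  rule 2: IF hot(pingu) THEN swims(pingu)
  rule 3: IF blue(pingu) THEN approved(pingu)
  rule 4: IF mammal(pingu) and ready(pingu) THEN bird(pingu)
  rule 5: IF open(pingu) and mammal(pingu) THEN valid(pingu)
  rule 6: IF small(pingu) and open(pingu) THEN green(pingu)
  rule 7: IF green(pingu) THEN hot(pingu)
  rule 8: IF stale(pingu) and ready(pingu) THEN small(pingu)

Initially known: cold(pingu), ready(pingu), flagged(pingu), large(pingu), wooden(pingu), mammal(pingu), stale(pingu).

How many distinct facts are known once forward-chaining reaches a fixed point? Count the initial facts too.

14

Round 1: rule 1 [IF ready(pingu) and large(pingu) THEN open(pingu)]; rule 4 [IF mammal(pingu) and ready(pingu) THEN bird(pingu)]; rule 8 [IF stale(pingu) and ready(pingu) THEN small(pingu)]. New: open(pingu), bird(pingu), small(pingu).
Round 2: rule 5 [IF open(pingu) and mammal(pingu) THEN valid(pingu)]; rule 6 [IF small(pingu) and open(pingu) THEN green(pingu)]. New: valid(pingu), green(pingu).
Round 3: rule 7 [IF green(pingu) THEN hot(pingu)]. New: hot(pingu).
Round 4: rule 2 [IF hot(pingu) THEN swims(pingu)]. New: swims(pingu).
Closure: {bird(pingu), cold(pingu), flagged(pingu), green(pingu), hot(pingu), large(pingu), mammal(pingu), open(pingu), ready(pingu), small(pingu), stale(pingu), swims(pingu), valid(pingu), wooden(pingu)} — 14 facts.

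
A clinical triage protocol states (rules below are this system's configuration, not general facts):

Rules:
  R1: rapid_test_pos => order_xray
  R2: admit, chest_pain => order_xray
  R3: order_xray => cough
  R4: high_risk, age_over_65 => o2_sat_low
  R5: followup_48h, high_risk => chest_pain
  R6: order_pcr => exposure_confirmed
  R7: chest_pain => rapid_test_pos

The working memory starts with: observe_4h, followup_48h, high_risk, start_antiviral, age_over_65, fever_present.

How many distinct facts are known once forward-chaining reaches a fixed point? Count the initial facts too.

Round 1 — R4, R5, derive o2_sat_low, chest_pain.
Round 2 — R7, derive rapid_test_pos.
Round 3 — R1, derive order_xray.
Round 4 — R3, derive cough.
Closure: {age_over_65, chest_pain, cough, fever_present, followup_48h, high_risk, o2_sat_low, observe_4h, order_xray, rapid_test_pos, start_antiviral} — 11 facts.

11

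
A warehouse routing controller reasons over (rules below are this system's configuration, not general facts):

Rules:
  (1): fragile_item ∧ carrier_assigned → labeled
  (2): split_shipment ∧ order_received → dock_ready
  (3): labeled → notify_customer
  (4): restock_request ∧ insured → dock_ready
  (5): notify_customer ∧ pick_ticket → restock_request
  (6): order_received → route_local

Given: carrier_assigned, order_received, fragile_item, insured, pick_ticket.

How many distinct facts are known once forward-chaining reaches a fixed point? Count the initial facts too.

Round 1 fires (1), (6), giving labeled, route_local.
Round 2 fires (3), giving notify_customer.
Round 3 fires (5), giving restock_request.
Round 4 fires (4), giving dock_ready.
Closure: {carrier_assigned, dock_ready, fragile_item, insured, labeled, notify_customer, order_received, pick_ticket, restock_request, route_local} — 10 facts.

10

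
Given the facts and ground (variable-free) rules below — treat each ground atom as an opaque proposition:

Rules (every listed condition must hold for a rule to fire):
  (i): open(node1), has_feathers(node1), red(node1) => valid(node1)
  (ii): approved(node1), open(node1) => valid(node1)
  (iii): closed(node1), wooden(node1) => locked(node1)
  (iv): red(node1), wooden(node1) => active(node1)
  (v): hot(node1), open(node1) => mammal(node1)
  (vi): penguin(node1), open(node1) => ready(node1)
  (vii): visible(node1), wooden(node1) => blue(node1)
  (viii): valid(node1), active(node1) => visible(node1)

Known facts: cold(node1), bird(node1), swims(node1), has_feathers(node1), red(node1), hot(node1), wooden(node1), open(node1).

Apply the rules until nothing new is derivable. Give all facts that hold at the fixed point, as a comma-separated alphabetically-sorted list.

active(node1), bird(node1), blue(node1), cold(node1), has_feathers(node1), hot(node1), mammal(node1), open(node1), red(node1), swims(node1), valid(node1), visible(node1), wooden(node1)

Round 1 fires (i), (iv), (v), giving valid(node1), active(node1), mammal(node1).
Round 2 fires (viii), giving visible(node1).
Round 3 fires (vii), giving blue(node1).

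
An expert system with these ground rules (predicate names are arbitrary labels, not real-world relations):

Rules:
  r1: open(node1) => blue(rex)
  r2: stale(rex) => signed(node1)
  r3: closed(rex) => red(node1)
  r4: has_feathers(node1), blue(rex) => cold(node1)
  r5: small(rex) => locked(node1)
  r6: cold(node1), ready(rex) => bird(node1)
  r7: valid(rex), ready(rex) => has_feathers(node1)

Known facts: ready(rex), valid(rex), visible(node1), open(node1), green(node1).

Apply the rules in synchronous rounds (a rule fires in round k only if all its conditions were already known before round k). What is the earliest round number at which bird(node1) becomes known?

[1] r1 [open(node1) => blue(rex)]; r7 [valid(rex), ready(rex) => has_feathers(node1)]. ⇒ new: blue(rex), has_feathers(node1).
[2] r4 [has_feathers(node1), blue(rex) => cold(node1)]. ⇒ new: cold(node1).
[3] r6 [cold(node1), ready(rex) => bird(node1)]. ⇒ new: bird(node1).
bird(node1) first appears in round 3.

3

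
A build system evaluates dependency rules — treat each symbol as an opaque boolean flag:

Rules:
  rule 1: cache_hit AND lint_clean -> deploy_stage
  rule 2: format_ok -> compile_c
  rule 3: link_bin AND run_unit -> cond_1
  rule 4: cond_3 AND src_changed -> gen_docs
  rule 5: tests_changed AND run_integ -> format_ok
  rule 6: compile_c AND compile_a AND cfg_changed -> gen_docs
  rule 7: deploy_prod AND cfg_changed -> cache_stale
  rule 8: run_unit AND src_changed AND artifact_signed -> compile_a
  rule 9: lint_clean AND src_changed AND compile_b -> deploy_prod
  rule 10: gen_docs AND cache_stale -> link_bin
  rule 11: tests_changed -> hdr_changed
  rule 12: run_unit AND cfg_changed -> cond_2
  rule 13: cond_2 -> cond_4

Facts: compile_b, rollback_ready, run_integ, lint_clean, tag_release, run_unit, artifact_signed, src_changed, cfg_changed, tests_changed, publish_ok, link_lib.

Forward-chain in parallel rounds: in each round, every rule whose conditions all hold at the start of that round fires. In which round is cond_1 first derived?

5

[1] rule 5 [tests_changed AND run_integ -> format_ok]; rule 8 [run_unit AND src_changed AND artifact_signed -> compile_a]; rule 9 [lint_clean AND src_changed AND compile_b -> deploy_prod]; rule 11 [tests_changed -> hdr_changed]; rule 12 [run_unit AND cfg_changed -> cond_2]. ⇒ new: format_ok, compile_a, deploy_prod, hdr_changed, cond_2.
[2] rule 2 [format_ok -> compile_c]; rule 7 [deploy_prod AND cfg_changed -> cache_stale]; rule 13 [cond_2 -> cond_4]. ⇒ new: compile_c, cache_stale, cond_4.
[3] rule 6 [compile_c AND compile_a AND cfg_changed -> gen_docs]. ⇒ new: gen_docs.
[4] rule 10 [gen_docs AND cache_stale -> link_bin]. ⇒ new: link_bin.
[5] rule 3 [link_bin AND run_unit -> cond_1]. ⇒ new: cond_1.
cond_1 first appears in round 5.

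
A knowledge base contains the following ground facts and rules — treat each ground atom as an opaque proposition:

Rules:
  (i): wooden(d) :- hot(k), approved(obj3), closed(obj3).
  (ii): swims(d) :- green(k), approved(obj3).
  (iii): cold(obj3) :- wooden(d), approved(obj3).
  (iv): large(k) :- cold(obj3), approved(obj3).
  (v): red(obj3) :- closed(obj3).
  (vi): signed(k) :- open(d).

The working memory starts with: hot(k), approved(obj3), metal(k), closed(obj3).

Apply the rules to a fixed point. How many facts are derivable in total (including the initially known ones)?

[1] (i) [wooden(d) :- hot(k), approved(obj3), closed(obj3).]; (v) [red(obj3) :- closed(obj3).]. ⇒ new: wooden(d), red(obj3).
[2] (iii) [cold(obj3) :- wooden(d), approved(obj3).]. ⇒ new: cold(obj3).
[3] (iv) [large(k) :- cold(obj3), approved(obj3).]. ⇒ new: large(k).
Closure: {approved(obj3), closed(obj3), cold(obj3), hot(k), large(k), metal(k), red(obj3), wooden(d)} — 8 facts.

8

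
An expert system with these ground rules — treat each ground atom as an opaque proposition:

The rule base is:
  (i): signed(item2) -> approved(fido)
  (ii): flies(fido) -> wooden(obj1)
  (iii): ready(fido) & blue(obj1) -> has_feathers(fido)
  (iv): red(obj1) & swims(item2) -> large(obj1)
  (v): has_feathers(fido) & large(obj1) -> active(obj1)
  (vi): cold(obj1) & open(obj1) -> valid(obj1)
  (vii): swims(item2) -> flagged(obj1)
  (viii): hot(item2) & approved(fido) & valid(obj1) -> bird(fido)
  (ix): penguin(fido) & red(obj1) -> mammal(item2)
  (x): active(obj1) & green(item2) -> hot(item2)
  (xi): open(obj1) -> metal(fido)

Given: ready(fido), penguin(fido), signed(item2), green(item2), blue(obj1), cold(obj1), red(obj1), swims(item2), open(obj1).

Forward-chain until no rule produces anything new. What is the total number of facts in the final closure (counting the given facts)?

19

Round 1 fires (i), (iii), (iv), (vi), (vii), (ix), (xi), giving approved(fido), has_feathers(fido), large(obj1), valid(obj1), flagged(obj1), mammal(item2), metal(fido).
Round 2 fires (v), giving active(obj1).
Round 3 fires (x), giving hot(item2).
Round 4 fires (viii), giving bird(fido).
Closure: {active(obj1), approved(fido), bird(fido), blue(obj1), cold(obj1), flagged(obj1), green(item2), has_feathers(fido), hot(item2), large(obj1), mammal(item2), metal(fido), open(obj1), penguin(fido), ready(fido), red(obj1), signed(item2), swims(item2), valid(obj1)} — 19 facts.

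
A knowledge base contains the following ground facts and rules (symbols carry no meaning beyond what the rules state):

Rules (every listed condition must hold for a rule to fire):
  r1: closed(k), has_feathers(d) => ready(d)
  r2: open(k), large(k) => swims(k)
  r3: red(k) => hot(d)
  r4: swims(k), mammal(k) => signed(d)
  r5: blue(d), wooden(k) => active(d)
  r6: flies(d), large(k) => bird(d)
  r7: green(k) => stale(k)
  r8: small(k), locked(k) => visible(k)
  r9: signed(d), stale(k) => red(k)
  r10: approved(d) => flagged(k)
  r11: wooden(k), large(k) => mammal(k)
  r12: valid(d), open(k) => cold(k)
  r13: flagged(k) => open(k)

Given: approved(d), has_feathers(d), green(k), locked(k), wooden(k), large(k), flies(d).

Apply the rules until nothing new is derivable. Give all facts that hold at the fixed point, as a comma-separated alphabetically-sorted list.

approved(d), bird(d), flagged(k), flies(d), green(k), has_feathers(d), hot(d), large(k), locked(k), mammal(k), open(k), red(k), signed(d), stale(k), swims(k), wooden(k)

Round 1 — r6, r7, r10, r11, derive bird(d), stale(k), flagged(k), mammal(k).
Round 2 — r13, derive open(k).
Round 3 — r2, derive swims(k).
Round 4 — r4, derive signed(d).
Round 5 — r9, derive red(k).
Round 6 — r3, derive hot(d).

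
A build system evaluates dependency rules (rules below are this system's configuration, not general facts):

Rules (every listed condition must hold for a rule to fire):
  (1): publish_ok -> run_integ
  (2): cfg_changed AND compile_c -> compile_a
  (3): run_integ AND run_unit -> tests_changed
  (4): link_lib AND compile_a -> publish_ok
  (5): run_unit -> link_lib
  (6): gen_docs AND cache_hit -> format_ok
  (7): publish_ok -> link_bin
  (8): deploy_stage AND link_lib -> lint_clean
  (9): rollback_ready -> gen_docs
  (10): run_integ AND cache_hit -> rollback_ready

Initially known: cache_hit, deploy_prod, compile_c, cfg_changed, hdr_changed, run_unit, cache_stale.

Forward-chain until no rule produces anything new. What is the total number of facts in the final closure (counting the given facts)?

16

Round 1: (2) [cfg_changed AND compile_c -> compile_a]; (5) [run_unit -> link_lib]. New: compile_a, link_lib.
Round 2: (4) [link_lib AND compile_a -> publish_ok]. New: publish_ok.
Round 3: (1) [publish_ok -> run_integ]; (7) [publish_ok -> link_bin]. New: run_integ, link_bin.
Round 4: (3) [run_integ AND run_unit -> tests_changed]; (10) [run_integ AND cache_hit -> rollback_ready]. New: tests_changed, rollback_ready.
Round 5: (9) [rollback_ready -> gen_docs]. New: gen_docs.
Round 6: (6) [gen_docs AND cache_hit -> format_ok]. New: format_ok.
Closure: {cache_hit, cache_stale, cfg_changed, compile_a, compile_c, deploy_prod, format_ok, gen_docs, hdr_changed, link_bin, link_lib, publish_ok, rollback_ready, run_integ, run_unit, tests_changed} — 16 facts.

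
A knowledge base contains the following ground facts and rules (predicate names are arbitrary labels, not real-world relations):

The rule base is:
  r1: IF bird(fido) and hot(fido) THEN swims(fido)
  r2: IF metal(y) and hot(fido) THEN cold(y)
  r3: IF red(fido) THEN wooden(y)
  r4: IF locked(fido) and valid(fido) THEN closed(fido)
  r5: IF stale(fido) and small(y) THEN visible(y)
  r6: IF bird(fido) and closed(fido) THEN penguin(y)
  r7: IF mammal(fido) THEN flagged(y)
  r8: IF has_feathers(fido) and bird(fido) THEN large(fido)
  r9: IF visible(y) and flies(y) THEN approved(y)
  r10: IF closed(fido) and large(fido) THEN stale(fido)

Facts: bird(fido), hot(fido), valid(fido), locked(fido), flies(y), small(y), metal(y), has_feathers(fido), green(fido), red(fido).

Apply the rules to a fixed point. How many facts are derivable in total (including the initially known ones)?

19

Round 1: r1 [IF bird(fido) and hot(fido) THEN swims(fido)]; r2 [IF metal(y) and hot(fido) THEN cold(y)]; r3 [IF red(fido) THEN wooden(y)]; r4 [IF locked(fido) and valid(fido) THEN closed(fido)]; r8 [IF has_feathers(fido) and bird(fido) THEN large(fido)]. Adds swims(fido), cold(y), wooden(y), closed(fido), large(fido).
Round 2: r6 [IF bird(fido) and closed(fido) THEN penguin(y)]; r10 [IF closed(fido) and large(fido) THEN stale(fido)]. Adds penguin(y), stale(fido).
Round 3: r5 [IF stale(fido) and small(y) THEN visible(y)]. Adds visible(y).
Round 4: r9 [IF visible(y) and flies(y) THEN approved(y)]. Adds approved(y).
Closure: {approved(y), bird(fido), closed(fido), cold(y), flies(y), green(fido), has_feathers(fido), hot(fido), large(fido), locked(fido), metal(y), penguin(y), red(fido), small(y), stale(fido), swims(fido), valid(fido), visible(y), wooden(y)} — 19 facts.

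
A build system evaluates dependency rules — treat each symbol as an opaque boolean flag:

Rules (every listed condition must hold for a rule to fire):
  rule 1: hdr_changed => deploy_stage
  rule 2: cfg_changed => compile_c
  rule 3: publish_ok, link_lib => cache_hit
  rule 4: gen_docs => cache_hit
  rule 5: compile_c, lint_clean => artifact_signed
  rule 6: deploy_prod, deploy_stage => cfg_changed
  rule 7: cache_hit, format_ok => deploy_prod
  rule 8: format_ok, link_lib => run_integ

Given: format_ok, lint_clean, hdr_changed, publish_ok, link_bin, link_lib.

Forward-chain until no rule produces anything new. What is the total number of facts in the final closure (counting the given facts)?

Round 1: rule 1 [hdr_changed => deploy_stage]; rule 3 [publish_ok, link_lib => cache_hit]; rule 8 [format_ok, link_lib => run_integ]. New: deploy_stage, cache_hit, run_integ.
Round 2: rule 7 [cache_hit, format_ok => deploy_prod]. New: deploy_prod.
Round 3: rule 6 [deploy_prod, deploy_stage => cfg_changed]. New: cfg_changed.
Round 4: rule 2 [cfg_changed => compile_c]. New: compile_c.
Round 5: rule 5 [compile_c, lint_clean => artifact_signed]. New: artifact_signed.
Closure: {artifact_signed, cache_hit, cfg_changed, compile_c, deploy_prod, deploy_stage, format_ok, hdr_changed, link_bin, link_lib, lint_clean, publish_ok, run_integ} — 13 facts.

13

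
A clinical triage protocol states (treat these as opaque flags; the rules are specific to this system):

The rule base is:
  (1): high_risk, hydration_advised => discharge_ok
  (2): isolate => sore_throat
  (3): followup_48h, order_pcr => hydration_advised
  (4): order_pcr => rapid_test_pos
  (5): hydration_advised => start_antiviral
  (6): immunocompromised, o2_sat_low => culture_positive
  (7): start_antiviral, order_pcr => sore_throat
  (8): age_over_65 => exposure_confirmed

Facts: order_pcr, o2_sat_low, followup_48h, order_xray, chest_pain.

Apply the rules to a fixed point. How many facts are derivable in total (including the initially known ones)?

Round 1: (3) [followup_48h, order_pcr => hydration_advised]; (4) [order_pcr => rapid_test_pos]. New: hydration_advised, rapid_test_pos.
Round 2: (5) [hydration_advised => start_antiviral]. New: start_antiviral.
Round 3: (7) [start_antiviral, order_pcr => sore_throat]. New: sore_throat.
Closure: {chest_pain, followup_48h, hydration_advised, o2_sat_low, order_pcr, order_xray, rapid_test_pos, sore_throat, start_antiviral} — 9 facts.

9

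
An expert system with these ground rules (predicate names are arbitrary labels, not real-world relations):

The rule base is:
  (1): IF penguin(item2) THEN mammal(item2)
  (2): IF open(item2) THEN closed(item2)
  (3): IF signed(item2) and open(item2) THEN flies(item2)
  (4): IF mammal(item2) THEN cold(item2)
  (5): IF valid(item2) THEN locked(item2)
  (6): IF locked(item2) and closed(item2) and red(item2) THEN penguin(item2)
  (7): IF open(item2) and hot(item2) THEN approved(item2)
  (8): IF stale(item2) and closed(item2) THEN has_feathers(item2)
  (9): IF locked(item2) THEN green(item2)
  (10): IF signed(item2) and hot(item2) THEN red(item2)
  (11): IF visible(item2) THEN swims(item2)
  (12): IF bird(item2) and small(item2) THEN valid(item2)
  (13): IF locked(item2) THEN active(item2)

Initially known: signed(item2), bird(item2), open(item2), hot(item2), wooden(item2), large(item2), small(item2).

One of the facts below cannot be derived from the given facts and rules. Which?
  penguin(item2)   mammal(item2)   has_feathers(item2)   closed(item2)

has_feathers(item2)

Round 1: (2) [IF open(item2) THEN closed(item2)]; (3) [IF signed(item2) and open(item2) THEN flies(item2)]; (7) [IF open(item2) and hot(item2) THEN approved(item2)]; (10) [IF signed(item2) and hot(item2) THEN red(item2)]; (12) [IF bird(item2) and small(item2) THEN valid(item2)]. New: closed(item2), flies(item2), approved(item2), red(item2), valid(item2).
Round 2: (5) [IF valid(item2) THEN locked(item2)]. New: locked(item2).
Round 3: (6) [IF locked(item2) and closed(item2) and red(item2) THEN penguin(item2)]; (9) [IF locked(item2) THEN green(item2)]; (13) [IF locked(item2) THEN active(item2)]. New: penguin(item2), green(item2), active(item2).
Round 4: (1) [IF penguin(item2) THEN mammal(item2)]. New: mammal(item2).
Round 5: (4) [IF mammal(item2) THEN cold(item2)]. New: cold(item2).
Derived: mammal(item2) (round 4), penguin(item2) (round 3), closed(item2) (round 1). has_feathers(item2) never appears in any round.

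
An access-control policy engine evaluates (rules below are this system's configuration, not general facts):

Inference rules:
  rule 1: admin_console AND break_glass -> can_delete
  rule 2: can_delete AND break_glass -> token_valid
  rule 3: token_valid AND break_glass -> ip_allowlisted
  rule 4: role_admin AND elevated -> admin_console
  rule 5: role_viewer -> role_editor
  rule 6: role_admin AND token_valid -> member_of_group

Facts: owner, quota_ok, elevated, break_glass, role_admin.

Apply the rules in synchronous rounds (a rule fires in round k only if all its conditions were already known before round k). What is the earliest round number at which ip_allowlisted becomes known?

Round 1 fires rule 4, giving admin_console.
Round 2 fires rule 1, giving can_delete.
Round 3 fires rule 2, giving token_valid.
Round 4 fires rule 3, rule 6, giving ip_allowlisted, member_of_group.
ip_allowlisted first appears in round 4.

4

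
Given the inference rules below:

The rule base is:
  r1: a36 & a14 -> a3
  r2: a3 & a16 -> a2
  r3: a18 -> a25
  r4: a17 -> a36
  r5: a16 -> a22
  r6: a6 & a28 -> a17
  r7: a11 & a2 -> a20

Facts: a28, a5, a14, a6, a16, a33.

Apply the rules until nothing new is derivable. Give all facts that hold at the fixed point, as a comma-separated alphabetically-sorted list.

Round 1: r5 [a16 -> a22]; r6 [a6 & a28 -> a17]. Adds a22, a17.
Round 2: r4 [a17 -> a36]. Adds a36.
Round 3: r1 [a36 & a14 -> a3]. Adds a3.
Round 4: r2 [a3 & a16 -> a2]. Adds a2.

a14, a16, a17, a2, a22, a28, a3, a33, a36, a5, a6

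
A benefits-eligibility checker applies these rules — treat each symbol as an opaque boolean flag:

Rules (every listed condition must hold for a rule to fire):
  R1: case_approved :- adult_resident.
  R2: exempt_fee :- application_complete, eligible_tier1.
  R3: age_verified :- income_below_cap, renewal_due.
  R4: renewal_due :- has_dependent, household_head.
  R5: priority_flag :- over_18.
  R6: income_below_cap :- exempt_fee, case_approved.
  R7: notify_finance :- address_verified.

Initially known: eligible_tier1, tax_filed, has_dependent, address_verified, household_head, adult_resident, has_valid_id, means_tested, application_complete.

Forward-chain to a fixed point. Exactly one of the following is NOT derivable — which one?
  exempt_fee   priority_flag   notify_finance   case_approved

priority_flag

[1] R1 [case_approved :- adult_resident.]; R2 [exempt_fee :- application_complete, eligible_tier1.]; R4 [renewal_due :- has_dependent, household_head.]; R7 [notify_finance :- address_verified.]. ⇒ new: case_approved, exempt_fee, renewal_due, notify_finance.
[2] R6 [income_below_cap :- exempt_fee, case_approved.]. ⇒ new: income_below_cap.
[3] R3 [age_verified :- income_below_cap, renewal_due.]. ⇒ new: age_verified.
Derived: notify_finance (round 1), case_approved (round 1), exempt_fee (round 1). priority_flag never appears in any round.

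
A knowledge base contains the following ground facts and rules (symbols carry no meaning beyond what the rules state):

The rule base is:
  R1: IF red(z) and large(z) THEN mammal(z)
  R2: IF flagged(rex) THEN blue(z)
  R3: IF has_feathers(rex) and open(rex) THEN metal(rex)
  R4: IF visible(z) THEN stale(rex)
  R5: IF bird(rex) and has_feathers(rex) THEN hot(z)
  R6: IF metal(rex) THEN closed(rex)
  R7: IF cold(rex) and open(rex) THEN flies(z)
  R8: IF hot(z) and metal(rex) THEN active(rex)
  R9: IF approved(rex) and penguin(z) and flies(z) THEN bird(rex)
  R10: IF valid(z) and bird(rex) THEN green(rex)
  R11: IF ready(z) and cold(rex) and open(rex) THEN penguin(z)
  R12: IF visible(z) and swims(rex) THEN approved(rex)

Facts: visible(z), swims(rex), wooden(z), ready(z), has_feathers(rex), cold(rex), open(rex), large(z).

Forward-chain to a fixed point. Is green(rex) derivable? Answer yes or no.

Round 1: R3 [IF has_feathers(rex) and open(rex) THEN metal(rex)]; R4 [IF visible(z) THEN stale(rex)]; R7 [IF cold(rex) and open(rex) THEN flies(z)]; R11 [IF ready(z) and cold(rex) and open(rex) THEN penguin(z)]; R12 [IF visible(z) and swims(rex) THEN approved(rex)]. New: metal(rex), stale(rex), flies(z), penguin(z), approved(rex).
Round 2: R6 [IF metal(rex) THEN closed(rex)]; R9 [IF approved(rex) and penguin(z) and flies(z) THEN bird(rex)]. New: closed(rex), bird(rex).
Round 3: R5 [IF bird(rex) and has_feathers(rex) THEN hot(z)]. New: hot(z).
Round 4: R8 [IF hot(z) and metal(rex) THEN active(rex)]. New: active(rex).
Fixed point reached. green(rex) is concluded only by R10; R10 needs valid(z) (never derived).

no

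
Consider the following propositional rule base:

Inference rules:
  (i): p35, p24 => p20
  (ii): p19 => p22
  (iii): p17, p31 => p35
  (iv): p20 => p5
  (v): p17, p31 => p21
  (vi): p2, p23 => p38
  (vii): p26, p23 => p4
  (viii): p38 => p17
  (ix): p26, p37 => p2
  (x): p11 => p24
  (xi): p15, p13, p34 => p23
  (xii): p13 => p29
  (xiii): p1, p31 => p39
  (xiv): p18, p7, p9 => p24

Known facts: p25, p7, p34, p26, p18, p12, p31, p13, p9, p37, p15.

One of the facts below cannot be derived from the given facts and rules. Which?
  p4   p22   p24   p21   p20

p22

Round 1: (ix) [p26, p37 => p2]; (xi) [p15, p13, p34 => p23]; (xii) [p13 => p29]; (xiv) [p18, p7, p9 => p24]. Adds p2, p23, p29, p24.
Round 2: (vi) [p2, p23 => p38]; (vii) [p26, p23 => p4]. Adds p38, p4.
Round 3: (viii) [p38 => p17]. Adds p17.
Round 4: (iii) [p17, p31 => p35]; (v) [p17, p31 => p21]. Adds p35, p21.
Round 5: (i) [p35, p24 => p20]. Adds p20.
Round 6: (iv) [p20 => p5]. Adds p5.
Derived: p24 (round 1), p4 (round 2), p21 (round 4), p20 (round 5). p22 never appears in any round.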